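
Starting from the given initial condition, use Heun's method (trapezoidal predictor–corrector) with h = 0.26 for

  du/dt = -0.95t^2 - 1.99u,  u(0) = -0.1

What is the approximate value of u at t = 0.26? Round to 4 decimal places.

Heun: k1 = f(t_n, u_n); k2 = f(t_n + h, u_n + h·k1); u_{n+1} = u_n + (h/2)·(k1 + k2).
t=0.000000, u=-0.100000:
  k1 = f(0.000000, -0.100000) = 0.199000
  k2 = f(0.260000, -0.048260) = 0.031817
  u ← -0.100000 + (0.26/2)·(0.199000 + 0.031817) = -0.069994
u(0.26) ≈ -0.0700

-0.0700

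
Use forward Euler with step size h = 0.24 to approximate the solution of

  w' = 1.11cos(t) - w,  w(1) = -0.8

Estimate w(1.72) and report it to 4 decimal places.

Euler: w_{n+1} = w_n + h·f(t_n, w_n).
t=1.000000, w=-0.800000: f=1.399736 → w ← -0.800000 + 0.24·1.399736 = -0.464063
t=1.240000, w=-0.464063: f=0.824587 → w ← -0.464063 + 0.24·0.824587 = -0.266163
t=1.480000, w=-0.266163: f=0.366808 → w ← -0.266163 + 0.24·0.366808 = -0.178129
w(1.72) ≈ -0.1781

-0.1781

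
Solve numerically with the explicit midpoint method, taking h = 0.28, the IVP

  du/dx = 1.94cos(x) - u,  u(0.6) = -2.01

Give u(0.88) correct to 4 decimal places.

-1.1876

Midpoint: k1 = f(x_n, u_n); k2 = f(x_n + h/2, u_n + (h/2)·k1); u_{n+1} = u_n + h·k2.
x=0.600000, u=-2.010000:
  k1 = f(0.600000, -2.010000) = 3.611151
  k2 = f(0.740000, -1.504439) = 2.937068
  u ← -2.010000 + 0.28·2.937068 = -1.187621
u(0.88) ≈ -1.1876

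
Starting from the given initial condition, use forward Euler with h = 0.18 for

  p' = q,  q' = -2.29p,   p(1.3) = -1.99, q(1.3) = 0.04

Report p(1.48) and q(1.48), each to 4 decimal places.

Euler on (p,q): p_{n+1} = p_n + h·p', q_{n+1} = q_n + h·q'.
1.300000: (-1.990000, 0.040000); f=(0.040000, 4.557100) → (-1.982800, 0.860278)
(p(1.48), q(1.48)) ≈ (-1.9828, 0.8603)

-1.9828, 0.8603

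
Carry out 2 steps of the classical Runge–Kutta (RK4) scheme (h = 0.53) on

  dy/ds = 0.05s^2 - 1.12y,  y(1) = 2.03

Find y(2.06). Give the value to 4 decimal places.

RK4: k1 = f(s_n, y_n); k2 = f(s_n + h/2, y_n + (h/2)·k1); k3 = f(s_n + h/2, y_n + (h/2)·k2); k4 = f(s_n + h, y_n + h·k3); y_{n+1} = y_n + (h/6)·(k1 + 2k2 + 2k3 + k4).
s=1.000000, y=2.030000:
  k1 = f(1.000000, 2.030000) = -2.223600
  k2 = f(1.265000, 1.440746) = -1.533624
  k3 = f(1.265000, 1.623590) = -1.738409
  k4 = f(1.530000, 1.108643) = -1.124635
  y ← 2.030000 + (0.53/6)·(k1 + 2k2 + 2k3 + k4) = 1.156180
s=1.530000, y=1.156180:
  k1 = f(1.530000, 1.156180) = -1.177877
  k2 = f(1.795000, 0.844043) = -0.784227
  k3 = f(1.795000, 0.948360) = -0.901062
  k4 = f(2.060000, 0.678617) = -0.547871
  y ← 1.156180 + (0.53/6)·(k1 + 2k2 + 2k3 + k4) = 0.706005
y(2.06) ≈ 0.7060

0.7060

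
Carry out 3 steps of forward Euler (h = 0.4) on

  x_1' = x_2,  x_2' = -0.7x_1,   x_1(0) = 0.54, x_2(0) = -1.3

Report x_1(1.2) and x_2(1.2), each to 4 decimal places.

-1.1432, -1.2999

Euler on (x_1,x_2): x_1_{n+1} = x_1_n + h·x_1', x_2_{n+1} = x_2_n + h·x_2'.
0.000000: (0.540000, -1.300000); f=(-1.300000, -0.378000) → (0.020000, -1.451200)
0.400000: (0.020000, -1.451200); f=(-1.451200, -0.014000) → (-0.560480, -1.456800)
0.800000: (-0.560480, -1.456800); f=(-1.456800, 0.392336) → (-1.143200, -1.299866)
(x_1(1.2), x_2(1.2)) ≈ (-1.1432, -1.2999)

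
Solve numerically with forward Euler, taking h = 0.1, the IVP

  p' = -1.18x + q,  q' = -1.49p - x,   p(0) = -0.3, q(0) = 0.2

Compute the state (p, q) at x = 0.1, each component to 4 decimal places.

Euler on (p,q): p_{n+1} = p_n + h·p', q_{n+1} = q_n + h·q'.
0.000000: (-0.300000, 0.200000); f=(0.200000, 0.447000) → (-0.280000, 0.244700)
(p(0.1), q(0.1)) ≈ (-0.2800, 0.2447)

-0.2800, 0.2447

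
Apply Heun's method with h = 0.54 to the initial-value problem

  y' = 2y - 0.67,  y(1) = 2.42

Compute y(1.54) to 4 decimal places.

5.8878

Heun: k1 = f(t_n, y_n); k2 = f(t_n + h, y_n + h·k1); y_{n+1} = y_n + (h/2)·(k1 + k2).
t=1.000000, y=2.420000:
  k1 = f(1.000000, 2.420000) = 4.170000
  k2 = f(1.540000, 4.671800) = 8.673600
  y ← 2.420000 + (0.54/2)·(4.170000 + 8.673600) = 5.887772
y(1.54) ≈ 5.8878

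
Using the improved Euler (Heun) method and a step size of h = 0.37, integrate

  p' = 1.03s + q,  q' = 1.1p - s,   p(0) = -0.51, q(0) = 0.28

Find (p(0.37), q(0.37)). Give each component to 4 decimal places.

Heun on (p,q): k1 = f(s_n, state_n); k2 = f(s_n + h, state_n + h·k1); state_{n+1} = state_n + (h/2)·(k1 + k2).
0.000000: (-0.510000, 0.280000)
  k1 = (0.280000, -0.561000)
  predictor → (-0.406400, 0.072430)
  k2 = (0.453530, -0.817040)
  → (-0.374297, 0.025063)
(p(0.37), q(0.37)) ≈ (-0.3743, 0.0251)

-0.3743, 0.0251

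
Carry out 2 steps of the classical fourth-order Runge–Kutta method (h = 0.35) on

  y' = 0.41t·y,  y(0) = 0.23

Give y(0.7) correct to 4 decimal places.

0.2543

RK4: k1 = f(t_n, y_n); k2 = f(t_n + h/2, y_n + (h/2)·k1); k3 = f(t_n + h/2, y_n + (h/2)·k2); k4 = f(t_n + h, y_n + h·k3); y_{n+1} = y_n + (h/6)·(k1 + 2k2 + 2k3 + k4).
t=0.000000, y=0.230000:
  k1 = f(0.000000, 0.230000) = 0.000000
  k2 = f(0.175000, 0.230000) = 0.016502
  k3 = f(0.175000, 0.232888) = 0.016710
  k4 = f(0.350000, 0.235848) = 0.033844
  y ← 0.230000 + (0.35/6)·(k1 + 2k2 + 2k3 + k4) = 0.235849
t=0.350000, y=0.235849:
  k1 = f(0.350000, 0.235849) = 0.033844
  k2 = f(0.525000, 0.241772) = 0.052041
  k3 = f(0.525000, 0.244956) = 0.052727
  k4 = f(0.700000, 0.254303) = 0.072985
  y ← 0.235849 + (0.35/6)·(k1 + 2k2 + 2k3 + k4) = 0.254304
y(0.7) ≈ 0.2543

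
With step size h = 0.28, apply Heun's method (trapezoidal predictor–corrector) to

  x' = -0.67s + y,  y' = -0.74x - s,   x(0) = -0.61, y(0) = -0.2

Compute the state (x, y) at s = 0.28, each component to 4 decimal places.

Heun on (x,y): k1 = f(s_n, state_n); k2 = f(s_n + h, state_n + h·k1); state_{n+1} = state_n + (h/2)·(k1 + k2).
0.000000: (-0.610000, -0.200000)
  k1 = (-0.200000, 0.451400)
  predictor → (-0.666000, -0.073608)
  k2 = (-0.261208, 0.212840)
  → (-0.674569, -0.107006)
(x(0.28), y(0.28)) ≈ (-0.6746, -0.1070)

-0.6746, -0.1070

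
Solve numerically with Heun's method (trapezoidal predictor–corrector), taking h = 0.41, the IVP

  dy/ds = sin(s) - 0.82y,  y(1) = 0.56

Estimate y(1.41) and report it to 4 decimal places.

Heun: k1 = f(s_n, y_n); k2 = f(s_n + h, y_n + h·k1); y_{n+1} = y_n + (h/2)·(k1 + k2).
s=1.000000, y=0.560000:
  k1 = f(1.000000, 0.560000) = 0.382271
  k2 = f(1.410000, 0.716731) = 0.399381
  y ← 0.560000 + (0.41/2)·(0.382271 + 0.399381) = 0.720239
y(1.41) ≈ 0.7202

0.7202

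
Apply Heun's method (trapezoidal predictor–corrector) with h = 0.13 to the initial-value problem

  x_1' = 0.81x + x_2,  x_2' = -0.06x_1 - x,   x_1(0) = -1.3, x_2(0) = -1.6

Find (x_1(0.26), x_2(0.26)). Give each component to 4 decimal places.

Heun on (x_1,x_2): k1 = f(x_n, state_n); k2 = f(x_n + h, state_n + h·k1); state_{n+1} = state_n + (h/2)·(k1 + k2).
0.000000: (-1.300000, -1.600000)
  k1 = (-1.600000, 0.078000)
  predictor → (-1.508000, -1.589860)
  k2 = (-1.484560, -0.039520)
  → (-1.500496, -1.597499)
0.130000: (-1.500496, -1.597499)
  k1 = (-1.492199, -0.039970)
  predictor → (-1.694482, -1.602695)
  k2 = (-1.392095, -0.158331)
  → (-1.687975, -1.610388)
(x_1(0.26), x_2(0.26)) ≈ (-1.6880, -1.6104)

-1.6880, -1.6104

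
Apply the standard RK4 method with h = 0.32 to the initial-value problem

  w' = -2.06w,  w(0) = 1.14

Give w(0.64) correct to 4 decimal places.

RK4: k1 = f(t_n, w_n); k2 = f(t_n + h/2, w_n + (h/2)·k1); k3 = f(t_n + h/2, w_n + (h/2)·k2); k4 = f(t_n + h, w_n + h·k3); w_{n+1} = w_n + (h/6)·(k1 + 2k2 + 2k3 + k4).
t=0.000000, w=1.140000:
  k1 = f(0.000000, 1.140000) = -2.348400
  k2 = f(0.160000, 0.764256) = -1.574367
  k3 = f(0.160000, 0.888101) = -1.829489
  k4 = f(0.320000, 0.554564) = -1.142401
  w ← 1.140000 + (0.32/6)·(k1 + 2k2 + 2k3 + k4) = 0.590746
t=0.320000, w=0.590746:
  k1 = f(0.320000, 0.590746) = -1.216937
  k2 = f(0.480000, 0.396036) = -0.815834
  k3 = f(0.480000, 0.460212) = -0.948038
  k4 = f(0.640000, 0.287374) = -0.591990
  w ← 0.590746 + (0.32/6)·(k1 + 2k2 + 2k3 + k4) = 0.306124
w(0.64) ≈ 0.3061

0.3061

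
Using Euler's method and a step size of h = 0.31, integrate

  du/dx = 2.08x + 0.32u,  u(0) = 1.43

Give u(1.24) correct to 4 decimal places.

3.3682

Euler: u_{n+1} = u_n + h·f(x_n, u_n).
x=0.000000, u=1.430000: f=0.457600 → u ← 1.430000 + 0.31·0.457600 = 1.571856
x=0.310000, u=1.571856: f=1.147794 → u ← 1.571856 + 0.31·1.147794 = 1.927672
x=0.620000, u=1.927672: f=1.906455 → u ← 1.927672 + 0.31·1.906455 = 2.518673
x=0.930000, u=2.518673: f=2.740375 → u ← 2.518673 + 0.31·2.740375 = 3.368190
u(1.24) ≈ 3.3682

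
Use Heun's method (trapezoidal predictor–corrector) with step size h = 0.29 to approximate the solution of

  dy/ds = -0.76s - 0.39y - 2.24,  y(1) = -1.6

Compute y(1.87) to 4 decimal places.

-3.6100

Heun: k1 = f(s_n, y_n); k2 = f(s_n + h, y_n + h·k1); y_{n+1} = y_n + (h/2)·(k1 + k2).
s=1.000000, y=-1.600000:
  k1 = f(1.000000, -1.600000) = -2.376000
  k2 = f(1.290000, -2.289040) = -2.327674
  y ← -1.600000 + (0.29/2)·(-2.376000 + (-2.327674)) = -2.282033
s=1.290000, y=-2.282033:
  k1 = f(1.290000, -2.282033) = -2.330407
  k2 = f(1.580000, -2.957851) = -2.287238
  y ← -2.282033 + (0.29/2)·(-2.330407 + (-2.287238)) = -2.951591
s=1.580000, y=-2.951591:
  k1 = f(1.580000, -2.951591) = -2.289679
  k2 = f(1.870000, -3.615598) = -2.251117
  y ← -2.951591 + (0.29/2)·(-2.289679 + (-2.251117)) = -3.610007
y(1.87) ≈ -3.6100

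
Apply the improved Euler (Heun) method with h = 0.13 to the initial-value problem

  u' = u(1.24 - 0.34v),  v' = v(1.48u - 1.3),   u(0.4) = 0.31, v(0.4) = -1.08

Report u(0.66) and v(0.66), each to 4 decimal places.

Heun on (u,v): k1 = f(s_n, state_n); k2 = f(s_n + h, state_n + h·k1); state_{n+1} = state_n + (h/2)·(k1 + k2).
0.400000: (0.310000, -1.080000)
  k1 = (0.498232, 0.908496)
  predictor → (0.374770, -0.961896)
  k2 = (0.587282, 0.716939)
  → (0.380558, -0.974347)
0.530000: (0.380558, -0.974347)
  k1 = (0.597963, 0.717873)
  predictor → (0.458294, -0.881023)
  k2 = (0.705565, 0.547755)
  → (0.465288, -0.892081)
(u(0.66), v(0.66)) ≈ (0.4653, -0.8921)

0.4653, -0.8921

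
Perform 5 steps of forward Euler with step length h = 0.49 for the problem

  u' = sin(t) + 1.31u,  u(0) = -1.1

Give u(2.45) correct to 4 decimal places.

Euler: u_{n+1} = u_n + h·f(t_n, u_n).
t=0.000000, u=-1.100000: f=-1.441000 → u ← -1.100000 + 0.49·(-1.441000) = -1.806090
t=0.490000, u=-1.806090: f=-1.895352 → u ← -1.806090 + 0.49·(-1.895352) = -2.734812
t=0.980000, u=-2.734812: f=-2.752107 → u ← -2.734812 + 0.49·(-2.752107) = -4.083345
t=1.470000, u=-4.083345: f=-4.354257 → u ← -4.083345 + 0.49·(-4.354257) = -6.216931
t=1.960000, u=-6.216931: f=-7.218968 → u ← -6.216931 + 0.49·(-7.218968) = -9.754225
u(2.45) ≈ -9.7542

-9.7542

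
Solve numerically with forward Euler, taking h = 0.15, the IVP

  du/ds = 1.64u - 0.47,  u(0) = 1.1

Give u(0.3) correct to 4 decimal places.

1.5494

Euler: u_{n+1} = u_n + h·f(s_n, u_n).
s=0.000000, u=1.100000: f=1.334000 → u ← 1.100000 + 0.15·1.334000 = 1.300100
s=0.150000, u=1.300100: f=1.662164 → u ← 1.300100 + 0.15·1.662164 = 1.549425
u(0.3) ≈ 1.5494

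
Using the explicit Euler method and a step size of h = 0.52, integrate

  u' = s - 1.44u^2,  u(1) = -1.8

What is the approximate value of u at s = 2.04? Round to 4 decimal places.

Euler: u_{n+1} = u_n + h·f(s_n, u_n).
s=1.000000, u=-1.800000: f=-3.665600 → u ← -1.800000 + 0.52·(-3.665600) = -3.706112
s=1.520000, u=-3.706112: f=-18.258783 → u ← -3.706112 + 0.52·(-18.258783) = -13.200679
u(2.04) ≈ -13.2007

-13.2007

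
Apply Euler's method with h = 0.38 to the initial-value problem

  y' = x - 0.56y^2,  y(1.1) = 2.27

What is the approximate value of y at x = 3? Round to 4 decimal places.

2.1371

Euler: y_{n+1} = y_n + h·f(x_n, y_n).
x=1.100000, y=2.270000: f=-1.785624 → y ← 2.270000 + 0.38·(-1.785624) = 1.591463
x=1.480000, y=1.591463: f=0.061658 → y ← 1.591463 + 0.38·0.061658 = 1.614893
x=1.860000, y=1.614893: f=0.399588 → y ← 1.614893 + 0.38·0.399588 = 1.766736
x=2.240000, y=1.766736: f=0.492040 → y ← 1.766736 + 0.38·0.492040 = 1.953711
x=2.620000, y=1.953711: f=0.482486 → y ← 1.953711 + 0.38·0.482486 = 2.137056
y(3) ≈ 2.1371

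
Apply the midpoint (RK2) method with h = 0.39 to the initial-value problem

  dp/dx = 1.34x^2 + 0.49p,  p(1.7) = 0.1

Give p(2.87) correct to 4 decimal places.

Midpoint: k1 = f(x_n, p_n); k2 = f(x_n + h/2, p_n + (h/2)·k1); p_{n+1} = p_n + h·k2.
x=1.700000, p=0.100000:
  k1 = f(1.700000, 0.100000) = 3.921600
  k2 = f(1.895000, 0.864712) = 5.235682
  p ← 0.100000 + 0.39·5.235682 = 2.141916
x=2.090000, p=2.141916:
  k1 = f(2.090000, 2.141916) = 6.902793
  k2 = f(2.285000, 3.487961) = 8.705542
  p ← 2.141916 + 0.39·8.705542 = 5.537078
x=2.480000, p=5.537078:
  k1 = f(2.480000, 5.537078) = 10.954704
  k2 = f(2.675000, 7.673245) = 13.348427
  p ← 5.537078 + 0.39·13.348427 = 10.742964
p(2.87) ≈ 10.7430

10.7430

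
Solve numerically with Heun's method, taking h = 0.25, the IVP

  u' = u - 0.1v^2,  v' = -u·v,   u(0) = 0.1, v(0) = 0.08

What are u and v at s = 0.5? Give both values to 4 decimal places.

Heun on (u,v): k1 = f(s_n, state_n); k2 = f(s_n + h, state_n + h·k1); state_{n+1} = state_n + (h/2)·(k1 + k2).
0.000000: (0.100000, 0.080000)
  k1 = (0.099360, -0.008000)
  predictor → (0.124840, 0.078000)
  k2 = (0.124232, -0.009738)
  → (0.127949, 0.077783)
0.250000: (0.127949, 0.077783)
  k1 = (0.127344, -0.009952)
  predictor → (0.159785, 0.075295)
  k2 = (0.159218, -0.012031)
  → (0.163769, 0.075035)
(u(0.5), v(0.5)) ≈ (0.1638, 0.0750)

0.1638, 0.0750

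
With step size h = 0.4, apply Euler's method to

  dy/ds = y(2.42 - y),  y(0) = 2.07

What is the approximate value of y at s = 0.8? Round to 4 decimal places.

2.4166

Euler: y_{n+1} = y_n + h·f(s_n, y_n).
s=0.000000, y=2.070000: f=0.724500 → y ← 2.070000 + 0.4·0.724500 = 2.359800
s=0.400000, y=2.359800: f=0.142060 → y ← 2.359800 + 0.4·0.142060 = 2.416624
y(0.8) ≈ 2.4166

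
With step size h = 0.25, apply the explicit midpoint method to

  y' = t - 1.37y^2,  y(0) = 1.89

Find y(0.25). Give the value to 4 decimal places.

Midpoint: k1 = f(t_n, y_n); k2 = f(t_n + h/2, y_n + (h/2)·k1); y_{n+1} = y_n + h·k2.
t=0.000000, y=1.890000:
  k1 = f(0.000000, 1.890000) = -4.893777
  k2 = f(0.125000, 1.278278) = -2.113572
  y ← 1.890000 + 0.25·(-2.113572) = 1.361607
y(0.25) ≈ 1.3616

1.3616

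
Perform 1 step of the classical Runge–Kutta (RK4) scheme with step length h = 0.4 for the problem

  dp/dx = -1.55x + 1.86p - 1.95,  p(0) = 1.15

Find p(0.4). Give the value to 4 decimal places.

RK4: k1 = f(x_n, p_n); k2 = f(x_n + h/2, p_n + (h/2)·k1); k3 = f(x_n + h/2, p_n + (h/2)·k2); k4 = f(x_n + h, p_n + h·k3); p_{n+1} = p_n + (h/6)·(k1 + 2k2 + 2k3 + k4).
x=0.000000, p=1.150000:
  k1 = f(0.000000, 1.150000) = 0.189000
  k2 = f(0.200000, 1.187800) = -0.050692
  k3 = f(0.200000, 1.139862) = -0.139857
  k4 = f(0.400000, 1.094057) = -0.535054
  p ← 1.150000 + (0.4/6)·(k1 + 2k2 + 2k3 + k4) = 1.101523
p(0.4) ≈ 1.1015

1.1015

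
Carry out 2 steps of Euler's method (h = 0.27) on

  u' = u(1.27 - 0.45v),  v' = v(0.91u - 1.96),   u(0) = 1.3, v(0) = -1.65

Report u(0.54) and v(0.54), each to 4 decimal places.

3.0122, -1.2566

Euler on (u,v): u_{n+1} = u_n + h·u', v_{n+1} = v_n + h·v'.
0.000000: (1.300000, -1.650000); f=(2.616250, 1.282050) → (2.006388, -1.303846)
0.270000: (2.006388, -1.303846); f=(3.725322, 0.174960) → (3.012224, -1.256607)
(u(0.54), v(0.54)) ≈ (3.0122, -1.2566)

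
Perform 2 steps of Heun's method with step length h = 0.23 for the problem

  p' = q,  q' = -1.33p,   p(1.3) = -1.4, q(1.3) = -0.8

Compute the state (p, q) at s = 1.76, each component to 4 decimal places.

Heun on (p,q): k1 = f(s_n, state_n); k2 = f(s_n + h, state_n + h·k1); state_{n+1} = state_n + (h/2)·(k1 + k2).
1.300000: (-1.400000, -0.800000)
  k1 = (-0.800000, 1.862000)
  predictor → (-1.584000, -0.371740)
  k2 = (-0.371740, 2.106720)
  → (-1.534750, -0.343597)
1.530000: (-1.534750, -0.343597)
  k1 = (-0.343597, 2.041218)
  predictor → (-1.613777, 0.125883)
  k2 = (0.125883, 2.146324)
  → (-1.559787, 0.137970)
(p(1.76), q(1.76)) ≈ (-1.5598, 0.1380)

-1.5598, 0.1380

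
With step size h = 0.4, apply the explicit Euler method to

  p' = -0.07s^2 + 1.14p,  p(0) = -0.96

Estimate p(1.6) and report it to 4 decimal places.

-4.3903

Euler: p_{n+1} = p_n + h·f(s_n, p_n).
s=0.000000, p=-0.960000: f=-1.094400 → p ← -0.960000 + 0.4·(-1.094400) = -1.397760
s=0.400000, p=-1.397760: f=-1.604646 → p ← -1.397760 + 0.4·(-1.604646) = -2.039619
s=0.800000, p=-2.039619: f=-2.369965 → p ← -2.039619 + 0.4·(-2.369965) = -2.987605
s=1.200000, p=-2.987605: f=-3.506669 → p ← -2.987605 + 0.4·(-3.506669) = -4.390272
p(1.6) ≈ -4.3903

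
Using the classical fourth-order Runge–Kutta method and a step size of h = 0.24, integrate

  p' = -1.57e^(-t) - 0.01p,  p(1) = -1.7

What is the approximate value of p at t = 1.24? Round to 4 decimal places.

-1.8190

RK4: k1 = f(t_n, p_n); k2 = f(t_n + h/2, p_n + (h/2)·k1); k3 = f(t_n + h/2, p_n + (h/2)·k2); k4 = f(t_n + h, p_n + h·k3); p_{n+1} = p_n + (h/6)·(k1 + 2k2 + 2k3 + k4).
t=1.000000, p=-1.700000:
  k1 = f(1.000000, -1.700000) = -0.560571
  k2 = f(1.120000, -1.767268) = -0.494587
  k3 = f(1.120000, -1.759350) = -0.494666
  k4 = f(1.240000, -1.818720) = -0.436146
  p ← -1.700000 + (0.24/6)·(k1 + 2k2 + 2k3 + k4) = -1.819009
p(1.24) ≈ -1.8190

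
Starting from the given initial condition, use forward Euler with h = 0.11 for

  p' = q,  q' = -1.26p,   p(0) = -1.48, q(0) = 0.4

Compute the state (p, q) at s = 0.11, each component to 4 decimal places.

-1.4360, 0.6051

Euler on (p,q): p_{n+1} = p_n + h·p', q_{n+1} = q_n + h·q'.
0.000000: (-1.480000, 0.400000); f=(0.400000, 1.864800) → (-1.436000, 0.605128)
(p(0.11), q(0.11)) ≈ (-1.4360, 0.6051)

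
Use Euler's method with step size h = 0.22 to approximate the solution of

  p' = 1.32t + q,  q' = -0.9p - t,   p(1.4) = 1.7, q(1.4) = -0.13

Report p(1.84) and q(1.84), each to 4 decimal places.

2.3780, -1.5424

Euler on (p,q): p_{n+1} = p_n + h·p', q_{n+1} = q_n + h·q'.
1.400000: (1.700000, -0.130000); f=(1.718000, -2.930000) → (2.077960, -0.774600)
1.620000: (2.077960, -0.774600); f=(1.363800, -3.490164) → (2.377996, -1.542436)
(p(1.84), q(1.84)) ≈ (2.3780, -1.5424)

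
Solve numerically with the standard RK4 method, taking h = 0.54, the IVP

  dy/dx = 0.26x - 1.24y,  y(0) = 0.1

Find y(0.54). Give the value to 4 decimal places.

0.0822

RK4: k1 = f(x_n, y_n); k2 = f(x_n + h/2, y_n + (h/2)·k1); k3 = f(x_n + h/2, y_n + (h/2)·k2); k4 = f(x_n + h, y_n + h·k3); y_{n+1} = y_n + (h/6)·(k1 + 2k2 + 2k3 + k4).
x=0.000000, y=0.100000:
  k1 = f(0.000000, 0.100000) = -0.124000
  k2 = f(0.270000, 0.066520) = -0.012285
  k3 = f(0.270000, 0.096683) = -0.049687
  k4 = f(0.540000, 0.073169) = 0.049670
  y ← 0.100000 + (0.54/6)·(k1 + 2k2 + 2k3 + k4) = 0.082155
y(0.54) ≈ 0.0822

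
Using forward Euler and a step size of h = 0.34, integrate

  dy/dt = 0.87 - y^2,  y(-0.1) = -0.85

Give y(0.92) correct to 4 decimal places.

Euler: y_{n+1} = y_n + h·f(t_n, y_n).
t=-0.100000, y=-0.850000: f=0.147500 → y ← -0.850000 + 0.34·0.147500 = -0.799850
t=0.240000, y=-0.799850: f=0.230240 → y ← -0.799850 + 0.34·0.230240 = -0.721568
t=0.580000, y=-0.721568: f=0.349339 → y ← -0.721568 + 0.34·0.349339 = -0.602793
y(0.92) ≈ -0.6028

-0.6028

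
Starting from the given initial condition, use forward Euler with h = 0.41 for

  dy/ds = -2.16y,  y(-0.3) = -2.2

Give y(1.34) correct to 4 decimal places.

-0.0004

Euler: y_{n+1} = y_n + h·f(s_n, y_n).
s=-0.300000, y=-2.200000: f=4.752000 → y ← -2.200000 + 0.41·4.752000 = -0.251680
s=0.110000, y=-0.251680: f=0.543629 → y ← -0.251680 + 0.41·0.543629 = -0.028792
s=0.520000, y=-0.028792: f=0.062191 → y ← -0.028792 + 0.41·0.062191 = -0.003294
s=0.930000, y=-0.003294: f=0.007115 → y ← -0.003294 + 0.41·0.007115 = -0.000377
y(1.34) ≈ -0.0004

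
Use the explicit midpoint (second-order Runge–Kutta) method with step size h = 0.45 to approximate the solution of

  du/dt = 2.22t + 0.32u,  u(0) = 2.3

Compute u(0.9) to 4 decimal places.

4.0311

Midpoint: k1 = f(t_n, u_n); k2 = f(t_n + h/2, u_n + (h/2)·k1); u_{n+1} = u_n + h·k2.
t=0.000000, u=2.300000:
  k1 = f(0.000000, 2.300000) = 0.736000
  k2 = f(0.225000, 2.465600) = 1.288492
  u ← 2.300000 + 0.45·1.288492 = 2.879821
t=0.450000, u=2.879821:
  k1 = f(0.450000, 2.879821) = 1.920543
  k2 = f(0.675000, 3.311944) = 2.558322
  u ← 2.879821 + 0.45·2.558322 = 4.031066
u(0.9) ≈ 4.0311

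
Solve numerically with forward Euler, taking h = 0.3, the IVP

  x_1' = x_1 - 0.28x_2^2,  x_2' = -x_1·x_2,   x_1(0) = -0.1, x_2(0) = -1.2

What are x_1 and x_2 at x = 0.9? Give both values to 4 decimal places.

Euler on (x_1,x_2): x_1_{n+1} = x_1_n + h·x_1', x_2_{n+1} = x_2_n + h·x_2'.
0.000000: (-0.100000, -1.200000); f=(-0.503200, -0.120000) → (-0.250960, -1.236000)
0.300000: (-0.250960, -1.236000); f=(-0.678715, -0.310187) → (-0.454574, -1.329056)
0.600000: (-0.454574, -1.329056); f=(-0.949164, -0.604155) → (-0.739324, -1.510302)
(x_1(0.9), x_2(0.9)) ≈ (-0.7393, -1.5103)

-0.7393, -1.5103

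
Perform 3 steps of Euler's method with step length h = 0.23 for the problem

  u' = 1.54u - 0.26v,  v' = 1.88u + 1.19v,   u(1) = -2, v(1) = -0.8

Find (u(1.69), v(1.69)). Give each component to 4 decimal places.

Euler on (u,v): u_{n+1} = u_n + h·u', v_{n+1} = v_n + h·v'.
1.000000: (-2.000000, -0.800000); f=(-2.872000, -4.712000) → (-2.660560, -1.883760)
1.230000: (-2.660560, -1.883760); f=(-3.607485, -7.243527) → (-3.490282, -3.549771)
1.460000: (-3.490282, -3.549771); f=(-4.452093, -10.785957) → (-4.514263, -6.030541)
(u(1.69), v(1.69)) ≈ (-4.5143, -6.0305)

-4.5143, -6.0305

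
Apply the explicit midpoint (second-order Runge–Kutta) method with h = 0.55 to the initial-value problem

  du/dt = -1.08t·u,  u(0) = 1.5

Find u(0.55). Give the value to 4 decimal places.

Midpoint: k1 = f(t_n, u_n); k2 = f(t_n + h/2, u_n + (h/2)·k1); u_{n+1} = u_n + h·k2.
t=0.000000, u=1.500000:
  k1 = f(0.000000, 1.500000) = 0.000000
  k2 = f(0.275000, 1.500000) = -0.445500
  u ← 1.500000 + 0.55·(-0.445500) = 1.254975
u(0.55) ≈ 1.2550

1.2550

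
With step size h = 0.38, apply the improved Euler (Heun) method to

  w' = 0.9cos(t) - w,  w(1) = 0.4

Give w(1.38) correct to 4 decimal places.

0.3666

Heun: k1 = f(t_n, w_n); k2 = f(t_n + h, w_n + h·k1); w_{n+1} = w_n + (h/2)·(k1 + k2).
t=1.000000, w=0.400000:
  k1 = f(1.000000, 0.400000) = 0.086272
  k2 = f(1.380000, 0.432783) = -0.262107
  w ← 0.400000 + (0.38/2)·(0.086272 + (-0.262107)) = 0.366591
w(1.38) ≈ 0.3666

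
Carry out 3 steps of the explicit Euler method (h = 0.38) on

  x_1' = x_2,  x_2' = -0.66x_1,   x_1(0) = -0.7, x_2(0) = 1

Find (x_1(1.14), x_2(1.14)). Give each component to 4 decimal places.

Euler on (x_1,x_2): x_1_{n+1} = x_1_n + h·x_1', x_2_{n+1} = x_2_n + h·x_2'.
0.000000: (-0.700000, 1.000000); f=(1.000000, 0.462000) → (-0.320000, 1.175560)
0.380000: (-0.320000, 1.175560); f=(1.175560, 0.211200) → (0.126713, 1.255816)
0.760000: (0.126713, 1.255816); f=(1.255816, -0.083630) → (0.603923, 1.224036)
(x_1(1.14), x_2(1.14)) ≈ (0.6039, 1.2240)

0.6039, 1.2240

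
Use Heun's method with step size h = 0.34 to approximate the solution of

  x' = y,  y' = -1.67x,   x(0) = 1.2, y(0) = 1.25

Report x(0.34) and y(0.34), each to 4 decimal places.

1.5092, 0.4480

Heun on (x,y): k1 = f(s_n, state_n); k2 = f(s_n + h, state_n + h·k1); state_{n+1} = state_n + (h/2)·(k1 + k2).
0.000000: (1.200000, 1.250000)
  k1 = (1.250000, -2.004000)
  predictor → (1.625000, 0.568640)
  k2 = (0.568640, -2.713750)
  → (1.509169, 0.447982)
(x(0.34), y(0.34)) ≈ (1.5092, 0.4480)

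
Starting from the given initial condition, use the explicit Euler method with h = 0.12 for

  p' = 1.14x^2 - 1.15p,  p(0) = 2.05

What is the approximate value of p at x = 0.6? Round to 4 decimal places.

Euler: p_{n+1} = p_n + h·f(x_n, p_n).
x=0.000000, p=2.050000: f=-2.357500 → p ← 2.050000 + 0.12·(-2.357500) = 1.767100
x=0.120000, p=1.767100: f=-2.015749 → p ← 1.767100 + 0.12·(-2.015749) = 1.525210
x=0.240000, p=1.525210: f=-1.688328 → p ← 1.525210 + 0.12·(-1.688328) = 1.322611
x=0.360000, p=1.322611: f=-1.373258 → p ← 1.322611 + 0.12·(-1.373258) = 1.157820
x=0.480000, p=1.157820: f=-1.068837 → p ← 1.157820 + 0.12·(-1.068837) = 1.029559
p(0.6) ≈ 1.0296

1.0296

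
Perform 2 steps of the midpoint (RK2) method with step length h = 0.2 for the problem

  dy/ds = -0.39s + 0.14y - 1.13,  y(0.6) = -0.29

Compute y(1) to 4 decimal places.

Midpoint: k1 = f(s_n, y_n); k2 = f(s_n + h/2, y_n + (h/2)·k1); y_{n+1} = y_n + h·k2.
s=0.600000, y=-0.290000:
  k1 = f(0.600000, -0.290000) = -1.404600
  k2 = f(0.700000, -0.430460) = -1.463264
  y ← -0.290000 + 0.2·(-1.463264) = -0.582653
s=0.800000, y=-0.582653:
  k1 = f(0.800000, -0.582653) = -1.523571
  k2 = f(0.900000, -0.735010) = -1.583901
  y ← -0.582653 + 0.2·(-1.583901) = -0.899433
y(1) ≈ -0.8994

-0.8994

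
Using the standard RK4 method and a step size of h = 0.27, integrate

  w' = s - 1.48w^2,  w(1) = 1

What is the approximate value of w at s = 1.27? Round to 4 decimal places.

RK4: k1 = f(s_n, w_n); k2 = f(s_n + h/2, w_n + (h/2)·k1); k3 = f(s_n + h/2, w_n + (h/2)·k2); k4 = f(s_n + h, w_n + h·k3); w_{n+1} = w_n + (h/6)·(k1 + 2k2 + 2k3 + k4).
s=1.000000, w=1.000000:
  k1 = f(1.000000, 1.000000) = -0.480000
  k2 = f(1.135000, 0.935200) = -0.159407
  k3 = f(1.135000, 0.978480) = -0.281987
  k4 = f(1.270000, 0.923864) = 0.006784
  w ← 1.000000 + (0.27/6)·(k1 + 2k2 + 2k3 + k4) = 0.938980
w(1.27) ≈ 0.9390

0.9390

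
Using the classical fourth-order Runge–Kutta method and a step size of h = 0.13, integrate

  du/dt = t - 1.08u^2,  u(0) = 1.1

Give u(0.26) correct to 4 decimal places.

RK4: k1 = f(t_n, u_n); k2 = f(t_n + h/2, u_n + (h/2)·k1); k3 = f(t_n + h/2, u_n + (h/2)·k2); k4 = f(t_n + h, u_n + h·k3); u_{n+1} = u_n + (h/6)·(k1 + 2k2 + 2k3 + k4).
t=0.000000, u=1.100000:
  k1 = f(0.000000, 1.100000) = -1.306800
  k2 = f(0.065000, 1.015058) = -1.047770
  k3 = f(0.065000, 1.031895) = -1.084992
  k4 = f(0.130000, 0.958951) = -0.863154
  u ← 1.100000 + (0.13/6)·(k1 + 2k2 + 2k3 + k4) = 0.960565
t=0.130000, u=0.960565:
  k1 = f(0.130000, 0.960565) = -0.866499
  k2 = f(0.195000, 0.904242) = -0.688066
  k3 = f(0.195000, 0.915840) = -0.710865
  k4 = f(0.260000, 0.868152) = -0.553983
  u ← 0.960565 + (0.13/6)·(k1 + 2k2 + 2k3 + k4) = 0.869167
u(0.26) ≈ 0.8692

0.8692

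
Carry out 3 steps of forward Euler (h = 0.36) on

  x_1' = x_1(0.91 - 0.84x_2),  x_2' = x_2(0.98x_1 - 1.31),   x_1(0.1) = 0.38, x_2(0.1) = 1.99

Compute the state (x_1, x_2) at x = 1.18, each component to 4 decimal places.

Euler on (x_1,x_2): x_1_{n+1} = x_1_n + h·x_1', x_2_{n+1} = x_2_n + h·x_2'.
0.100000: (0.380000, 1.990000); f=(-0.289408, -1.865824) → (0.275813, 1.318303)
0.460000: (0.275813, 1.318303); f=(-0.054439, -1.370644) → (0.256215, 0.824871)
0.820000: (0.256215, 0.824871); f=(0.055626, -0.873464) → (0.276241, 0.510424)
(x_1(1.18), x_2(1.18)) ≈ (0.2762, 0.5104)

0.2762, 0.5104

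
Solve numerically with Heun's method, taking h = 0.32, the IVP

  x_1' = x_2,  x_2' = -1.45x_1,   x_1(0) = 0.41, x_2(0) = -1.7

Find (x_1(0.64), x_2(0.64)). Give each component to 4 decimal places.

-0.7167, -1.5568

Heun on (x_1,x_2): k1 = f(t_n, state_n); k2 = f(t_n + h, state_n + h·k1); state_{n+1} = state_n + (h/2)·(k1 + k2).
0.000000: (0.410000, -1.700000)
  k1 = (-1.700000, -0.594500)
  predictor → (-0.134000, -1.890240)
  k2 = (-1.890240, 0.194300)
  → (-0.164438, -1.764032)
0.320000: (-0.164438, -1.764032)
  k1 = (-1.764032, 0.238436)
  predictor → (-0.728929, -1.687733)
  k2 = (-1.687733, 1.056947)
  → (-0.716721, -1.556771)
(x_1(0.64), x_2(0.64)) ≈ (-0.7167, -1.5568)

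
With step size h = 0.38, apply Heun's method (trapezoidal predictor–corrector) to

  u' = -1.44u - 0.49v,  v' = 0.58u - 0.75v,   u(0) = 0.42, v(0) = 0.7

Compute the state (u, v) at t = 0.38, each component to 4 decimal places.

0.1683, 0.5686

Heun on (u,v): k1 = f(t_n, state_n); k2 = f(t_n + h, state_n + h·k1); state_{n+1} = state_n + (h/2)·(k1 + k2).
0.000000: (0.420000, 0.700000)
  k1 = (-0.947800, -0.281400)
  predictor → (0.059836, 0.593068)
  k2 = (-0.376767, -0.410096)
  → (0.168332, 0.568616)
(u(0.38), v(0.38)) ≈ (0.1683, 0.5686)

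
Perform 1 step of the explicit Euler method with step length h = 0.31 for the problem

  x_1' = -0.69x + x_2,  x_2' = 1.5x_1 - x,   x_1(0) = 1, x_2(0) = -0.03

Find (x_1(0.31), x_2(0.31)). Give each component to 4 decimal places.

Euler on (x_1,x_2): x_1_{n+1} = x_1_n + h·x_1', x_2_{n+1} = x_2_n + h·x_2'.
0.000000: (1.000000, -0.030000); f=(-0.030000, 1.500000) → (0.990700, 0.435000)
(x_1(0.31), x_2(0.31)) ≈ (0.9907, 0.4350)

0.9907, 0.4350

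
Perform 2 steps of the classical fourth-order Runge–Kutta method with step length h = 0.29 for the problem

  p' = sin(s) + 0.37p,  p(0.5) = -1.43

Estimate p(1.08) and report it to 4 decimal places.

RK4: k1 = f(s_n, p_n); k2 = f(s_n + h/2, p_n + (h/2)·k1); k3 = f(s_n + h/2, p_n + (h/2)·k2); k4 = f(s_n + h, p_n + h·k3); p_{n+1} = p_n + (h/6)·(k1 + 2k2 + 2k3 + k4).
s=0.500000, p=-1.430000:
  k1 = f(0.500000, -1.430000) = -0.049674
  k2 = f(0.645000, -1.437203) = 0.069433
  k3 = f(0.645000, -1.419932) = 0.075824
  k4 = f(0.790000, -1.408011) = 0.189389
  p ← -1.430000 + (0.29/6)·(k1 + 2k2 + 2k3 + k4) = -1.409206
s=0.790000, p=-1.409206:
  k1 = f(0.790000, -1.409206) = 0.188947
  k2 = f(0.935000, -1.381808) = 0.293330
  k3 = f(0.935000, -1.366673) = 0.298930
  k4 = f(1.080000, -1.322516) = 0.392627
  p ← -1.409206 + (0.29/6)·(k1 + 2k2 + 2k3 + k4) = -1.323844
p(1.08) ≈ -1.3238

-1.3238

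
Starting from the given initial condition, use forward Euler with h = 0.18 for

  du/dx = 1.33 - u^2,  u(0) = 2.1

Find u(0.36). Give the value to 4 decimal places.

1.3550

Euler: u_{n+1} = u_n + h·f(x_n, u_n).
x=0.000000, u=2.100000: f=-3.080000 → u ← 2.100000 + 0.18·(-3.080000) = 1.545600
x=0.180000, u=1.545600: f=-1.058879 → u ← 1.545600 + 0.18·(-1.058879) = 1.355002
u(0.36) ≈ 1.3550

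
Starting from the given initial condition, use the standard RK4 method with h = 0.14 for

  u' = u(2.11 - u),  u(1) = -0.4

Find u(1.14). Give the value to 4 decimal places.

-0.5749

RK4: k1 = f(x_n, u_n); k2 = f(x_n + h/2, u_n + (h/2)·k1); k3 = f(x_n + h/2, u_n + (h/2)·k2); k4 = f(x_n + h, u_n + h·k3); u_{n+1} = u_n + (h/6)·(k1 + 2k2 + 2k3 + k4).
x=1.000000, u=-0.400000:
  k1 = f(1.000000, -0.400000) = -1.004000
  k2 = f(1.070000, -0.470280) = -1.213454
  k3 = f(1.070000, -0.484942) = -1.258396
  k4 = f(1.140000, -0.576175) = -1.547708
  u ← -0.400000 + (0.14/6)·(k1 + 2k2 + 2k3 + k4) = -0.574893
u(1.14) ≈ -0.5749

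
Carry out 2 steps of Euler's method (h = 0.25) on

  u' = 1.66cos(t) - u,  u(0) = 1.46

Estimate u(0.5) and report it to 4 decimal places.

1.5346

Euler: u_{n+1} = u_n + h·f(t_n, u_n).
t=0.000000, u=1.460000: f=0.200000 → u ← 1.460000 + 0.25·0.200000 = 1.510000
t=0.250000, u=1.510000: f=0.098395 → u ← 1.510000 + 0.25·0.098395 = 1.534599
u(0.5) ≈ 1.5346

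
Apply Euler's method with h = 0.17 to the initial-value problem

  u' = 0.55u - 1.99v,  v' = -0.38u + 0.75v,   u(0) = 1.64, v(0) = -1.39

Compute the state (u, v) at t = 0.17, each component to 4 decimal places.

2.2636, -1.6732

Euler on (u,v): u_{n+1} = u_n + h·u', v_{n+1} = v_n + h·v'.
0.000000: (1.640000, -1.390000); f=(3.668100, -1.665700) → (2.263577, -1.673169)
(u(0.17), v(0.17)) ≈ (2.2636, -1.6732)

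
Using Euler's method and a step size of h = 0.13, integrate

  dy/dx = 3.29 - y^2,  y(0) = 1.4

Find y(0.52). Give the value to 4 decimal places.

1.7742

Euler: y_{n+1} = y_n + h·f(x_n, y_n).
x=0.000000, y=1.400000: f=1.330000 → y ← 1.400000 + 0.13·1.330000 = 1.572900
x=0.130000, y=1.572900: f=0.815986 → y ← 1.572900 + 0.13·0.815986 = 1.678978
x=0.260000, y=1.678978: f=0.471032 → y ← 1.678978 + 0.13·0.471032 = 1.740212
x=0.390000, y=1.740212: f=0.261661 → y ← 1.740212 + 0.13·0.261661 = 1.774228
y(0.52) ≈ 1.7742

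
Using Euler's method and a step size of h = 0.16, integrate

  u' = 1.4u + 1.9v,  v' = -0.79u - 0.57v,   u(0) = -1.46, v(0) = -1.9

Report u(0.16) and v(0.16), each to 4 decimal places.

Euler on (u,v): u_{n+1} = u_n + h·u', v_{n+1} = v_n + h·v'.
0.000000: (-1.460000, -1.900000); f=(-5.654000, 2.236400) → (-2.364640, -1.542176)
(u(0.16), v(0.16)) ≈ (-2.3646, -1.5422)

-2.3646, -1.5422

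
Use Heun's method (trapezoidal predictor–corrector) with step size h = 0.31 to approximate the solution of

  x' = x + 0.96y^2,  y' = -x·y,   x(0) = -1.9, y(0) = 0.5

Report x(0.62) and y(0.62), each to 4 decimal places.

Heun on (x,y): k1 = f(t_n, state_n); k2 = f(t_n + h, state_n + h·k1); state_{n+1} = state_n + (h/2)·(k1 + k2).
0.000000: (-1.900000, 0.500000)
  k1 = (-1.660000, 0.950000)
  predictor → (-2.414600, 0.794500)
  k2 = (-1.808619, 1.918400)
  → (-2.437636, 0.944602)
0.310000: (-2.437636, 0.944602)
  k1 = (-1.581054, 2.302596)
  predictor → (-2.927763, 1.658407)
  k2 = (-0.287463, 4.855421)
  → (-2.727256, 2.054095)
(x(0.62), y(0.62)) ≈ (-2.7273, 2.0541)

-2.7273, 2.0541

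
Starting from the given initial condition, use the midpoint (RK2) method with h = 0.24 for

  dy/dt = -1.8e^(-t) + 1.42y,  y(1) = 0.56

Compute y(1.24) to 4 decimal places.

0.6153

Midpoint: k1 = f(t_n, y_n); k2 = f(t_n + h/2, y_n + (h/2)·k1); y_{n+1} = y_n + h·k2.
t=1.000000, y=0.560000:
  k1 = f(1.000000, 0.560000) = 0.133017
  k2 = f(1.120000, 0.575962) = 0.230562
  y ← 0.560000 + 0.24·0.230562 = 0.615335
y(1.24) ≈ 0.6153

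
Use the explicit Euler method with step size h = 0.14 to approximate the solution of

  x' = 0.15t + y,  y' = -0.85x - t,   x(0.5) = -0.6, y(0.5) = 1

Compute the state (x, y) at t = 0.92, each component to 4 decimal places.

Euler on (x,y): x_{n+1} = x_n + h·x', y_{n+1} = y_n + h·y'.
0.500000: (-0.600000, 1.000000); f=(1.075000, 0.010000) → (-0.449500, 1.001400)
0.640000: (-0.449500, 1.001400); f=(1.097400, -0.257925) → (-0.295864, 0.965291)
0.780000: (-0.295864, 0.965291); f=(1.082291, -0.528516) → (-0.144343, 0.891298)
(x(0.92), y(0.92)) ≈ (-0.1443, 0.8913)

-0.1443, 0.8913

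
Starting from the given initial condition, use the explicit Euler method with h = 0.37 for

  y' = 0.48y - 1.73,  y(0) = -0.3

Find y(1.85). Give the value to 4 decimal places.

-5.2372

Euler: y_{n+1} = y_n + h·f(t_n, y_n).
t=0.000000, y=-0.300000: f=-1.874000 → y ← -0.300000 + 0.37·(-1.874000) = -0.993380
t=0.370000, y=-0.993380: f=-2.206822 → y ← -0.993380 + 0.37·(-2.206822) = -1.809904
t=0.740000, y=-1.809904: f=-2.598754 → y ← -1.809904 + 0.37·(-2.598754) = -2.771443
t=1.110000, y=-2.771443: f=-3.060293 → y ← -2.771443 + 0.37·(-3.060293) = -3.903752
t=1.480000, y=-3.903752: f=-3.603801 → y ← -3.903752 + 0.37·(-3.603801) = -5.237158
y(1.85) ≈ -5.2372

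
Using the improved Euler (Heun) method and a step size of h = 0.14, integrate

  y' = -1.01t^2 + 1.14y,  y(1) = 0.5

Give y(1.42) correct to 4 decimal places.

0.0291

Heun: k1 = f(t_n, y_n); k2 = f(t_n + h, y_n + h·k1); y_{n+1} = y_n + (h/2)·(k1 + k2).
t=1.000000, y=0.500000:
  k1 = f(1.000000, 0.500000) = -0.440000
  k2 = f(1.140000, 0.438400) = -0.812820
  y ← 0.500000 + (0.14/2)·(-0.440000 + (-0.812820)) = 0.412303
t=1.140000, y=0.412303:
  k1 = f(1.140000, 0.412303) = -0.842571
  k2 = f(1.280000, 0.294343) = -1.319233
  y ← 0.412303 + (0.14/2)·(-0.842571 + (-1.319233)) = 0.260976
t=1.280000, y=0.260976:
  k1 = f(1.280000, 0.260976) = -1.357271
  k2 = f(1.420000, 0.070958) = -1.955671
  y ← 0.260976 + (0.14/2)·(-1.357271 + (-1.955671)) = 0.029070
y(1.42) ≈ 0.0291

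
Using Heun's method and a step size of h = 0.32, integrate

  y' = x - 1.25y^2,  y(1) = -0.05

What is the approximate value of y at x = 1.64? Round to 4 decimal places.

0.6655

Heun: k1 = f(x_n, y_n); k2 = f(x_n + h, y_n + h·k1); y_{n+1} = y_n + (h/2)·(k1 + k2).
x=1.000000, y=-0.050000:
  k1 = f(1.000000, -0.050000) = 0.996875
  k2 = f(1.320000, 0.269000) = 1.229549
  y ← -0.050000 + (0.32/2)·(0.996875 + 1.229549) = 0.306228
x=1.320000, y=0.306228:
  k1 = f(1.320000, 0.306228) = 1.202781
  k2 = f(1.640000, 0.691118) = 1.042946
  y ← 0.306228 + (0.32/2)·(1.202781 + 1.042946) = 0.665544
y(1.64) ≈ 0.6655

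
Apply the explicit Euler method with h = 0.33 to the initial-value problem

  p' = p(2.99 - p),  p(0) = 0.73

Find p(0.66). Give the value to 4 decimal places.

Euler: p_{n+1} = p_n + h·f(t_n, p_n).
t=0.000000, p=0.730000: f=1.649800 → p ← 0.730000 + 0.33·1.649800 = 1.274434
t=0.330000, p=1.274434: f=2.186376 → p ← 1.274434 + 0.33·2.186376 = 1.995938
p(0.66) ≈ 1.9959

1.9959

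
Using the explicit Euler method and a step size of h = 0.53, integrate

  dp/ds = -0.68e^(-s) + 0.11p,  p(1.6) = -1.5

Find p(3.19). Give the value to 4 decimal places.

Euler: p_{n+1} = p_n + h·f(s_n, p_n).
s=1.600000, p=-1.500000: f=-0.302290 → p ← -1.500000 + 0.53·(-0.302290) = -1.660214
s=2.130000, p=-1.660214: f=-0.263433 → p ← -1.660214 + 0.53·(-0.263433) = -1.799833
s=2.660000, p=-1.799833: f=-0.245546 → p ← -1.799833 + 0.53·(-0.245546) = -1.929973
p(3.19) ≈ -1.9300

-1.9300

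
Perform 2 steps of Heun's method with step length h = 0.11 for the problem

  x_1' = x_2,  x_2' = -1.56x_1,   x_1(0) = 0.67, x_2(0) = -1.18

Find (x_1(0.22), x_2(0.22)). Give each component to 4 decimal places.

Heun on (x_1,x_2): k1 = f(x_n, state_n); k2 = f(x_n + h, state_n + h·k1); state_{n+1} = state_n + (h/2)·(k1 + k2).
0.000000: (0.670000, -1.180000)
  k1 = (-1.180000, -1.045200)
  predictor → (0.540200, -1.294972)
  k2 = (-1.294972, -0.842712)
  → (0.533877, -1.283835)
0.110000: (0.533877, -1.283835)
  k1 = (-1.283835, -0.832847)
  predictor → (0.392655, -1.375448)
  k2 = (-1.375448, -0.612541)
  → (0.387616, -1.363332)
(x_1(0.22), x_2(0.22)) ≈ (0.3876, -1.3633)

0.3876, -1.3633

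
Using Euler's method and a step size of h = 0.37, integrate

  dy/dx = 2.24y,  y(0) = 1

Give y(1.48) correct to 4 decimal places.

11.1857

Euler: y_{n+1} = y_n + h·f(x_n, y_n).
x=0.000000, y=1.000000: f=2.240000 → y ← 1.000000 + 0.37·2.240000 = 1.828800
x=0.370000, y=1.828800: f=4.096512 → y ← 1.828800 + 0.37·4.096512 = 3.344509
x=0.740000, y=3.344509: f=7.491701 → y ← 3.344509 + 0.37·7.491701 = 6.116439
x=1.110000, y=6.116439: f=13.700823 → y ← 6.116439 + 0.37·13.700823 = 11.185743
y(1.48) ≈ 11.1857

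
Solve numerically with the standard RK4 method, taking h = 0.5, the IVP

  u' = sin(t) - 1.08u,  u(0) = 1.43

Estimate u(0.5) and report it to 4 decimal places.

0.9370

RK4: k1 = f(t_n, u_n); k2 = f(t_n + h/2, u_n + (h/2)·k1); k3 = f(t_n + h/2, u_n + (h/2)·k2); k4 = f(t_n + h, u_n + h·k3); u_{n+1} = u_n + (h/6)·(k1 + 2k2 + 2k3 + k4).
t=0.000000, u=1.430000:
  k1 = f(0.000000, 1.430000) = -1.544400
  k2 = f(0.250000, 1.043900) = -0.880008
  k3 = f(0.250000, 1.209998) = -1.059394
  k4 = f(0.500000, 0.900303) = -0.492902
  u ← 1.430000 + (0.5/6)·(k1 + 2k2 + 2k3 + k4) = 0.936991
u(0.5) ≈ 0.9370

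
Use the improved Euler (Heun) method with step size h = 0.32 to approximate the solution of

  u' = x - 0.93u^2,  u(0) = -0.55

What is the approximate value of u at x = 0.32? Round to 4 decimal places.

-0.6048

Heun: k1 = f(x_n, u_n); k2 = f(x_n + h, u_n + h·k1); u_{n+1} = u_n + (h/2)·(k1 + k2).
x=0.000000, u=-0.550000:
  k1 = f(0.000000, -0.550000) = -0.281325
  k2 = f(0.320000, -0.640024) = -0.060957
  u ← -0.550000 + (0.32/2)·(-0.281325 + (-0.060957)) = -0.604765
u(0.32) ≈ -0.6048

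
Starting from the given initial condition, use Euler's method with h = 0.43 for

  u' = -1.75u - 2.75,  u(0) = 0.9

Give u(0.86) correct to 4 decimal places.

-1.4200

Euler: u_{n+1} = u_n + h·f(x_n, u_n).
x=0.000000, u=0.900000: f=-4.325000 → u ← 0.900000 + 0.43·(-4.325000) = -0.959750
x=0.430000, u=-0.959750: f=-1.070437 → u ← -0.959750 + 0.43·(-1.070437) = -1.420038
u(0.86) ≈ -1.4200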